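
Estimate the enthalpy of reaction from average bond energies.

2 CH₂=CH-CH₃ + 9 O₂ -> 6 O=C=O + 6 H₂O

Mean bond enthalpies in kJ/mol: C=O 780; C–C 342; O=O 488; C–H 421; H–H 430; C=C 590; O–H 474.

Bonds broken (reactants):
  C–C: 2 × 342 = 684
  C–H: 12 × 421 = 5052
  C=C: 2 × 590 = 1180
  O=O: 9 × 488 = 4392
  Σ(broken) = 11308 kJ
Bonds formed (products):
  C=O: 12 × 780 = 9360
  O–H: 12 × 474 = 5688
  Σ(formed) = 15048 kJ
ΔH = Σ(broken) − Σ(formed) = 11308 − 15048 = −3740 kJ

ΔH ≈ −3740 kJ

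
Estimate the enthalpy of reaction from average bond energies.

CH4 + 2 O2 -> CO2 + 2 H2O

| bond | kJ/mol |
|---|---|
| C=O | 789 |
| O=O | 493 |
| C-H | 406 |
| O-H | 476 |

ΔH ≈ −872 kJ

Bonds broken (reactants):
  C-H: 4 × 406 = 1624
  O=O: 2 × 493 = 986
  Σ(broken) = 2610 kJ
Bonds formed (products):
  C=O: 2 × 789 = 1578
  O-H: 4 × 476 = 1904
  Σ(formed) = 3482 kJ
ΔH = Σ(broken) − Σ(formed) = 2610 − 3482 = −872 kJ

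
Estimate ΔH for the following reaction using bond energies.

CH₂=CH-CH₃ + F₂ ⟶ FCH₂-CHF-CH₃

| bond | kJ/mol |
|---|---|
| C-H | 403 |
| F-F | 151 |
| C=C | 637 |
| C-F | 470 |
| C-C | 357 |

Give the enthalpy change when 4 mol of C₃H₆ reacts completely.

ΔH = −2036 kJ

Bonds broken (reactants):
  C-C: 1 × 357 = 357
  C-H: 6 × 403 = 2418
  C=C: 1 × 637 = 637
  F-F: 1 × 151 = 151
  Σ(broken) = 3563 kJ
Bonds formed (products):
  C-C: 2 × 357 = 714
  C-F: 2 × 470 = 940
  C-H: 6 × 403 = 2418
  Σ(formed) = 4072 kJ
ΔH = Σ(broken) − Σ(formed) = 3563 − 4072 = −509 kJ
For 4× the reaction as written: 4 × (−509) = −2036 kJ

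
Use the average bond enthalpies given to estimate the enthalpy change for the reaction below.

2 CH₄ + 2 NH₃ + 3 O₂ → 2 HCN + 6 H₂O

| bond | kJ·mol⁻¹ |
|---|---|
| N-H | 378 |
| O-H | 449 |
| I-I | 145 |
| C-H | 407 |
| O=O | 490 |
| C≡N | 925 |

ΔH ≈ −1058 kJ

Bonds broken (reactants):
  C-H: 8 × 407 = 3256
  N-H: 6 × 378 = 2268
  O=O: 3 × 490 = 1470
  Σ(broken) = 6994 kJ
Bonds formed (products):
  C≡N: 2 × 925 = 1850
  C-H: 2 × 407 = 814
  O-H: 12 × 449 = 5388
  Σ(formed) = 8052 kJ
ΔH = Σ(broken) − Σ(formed) = 6994 − 8052 = −1058 kJ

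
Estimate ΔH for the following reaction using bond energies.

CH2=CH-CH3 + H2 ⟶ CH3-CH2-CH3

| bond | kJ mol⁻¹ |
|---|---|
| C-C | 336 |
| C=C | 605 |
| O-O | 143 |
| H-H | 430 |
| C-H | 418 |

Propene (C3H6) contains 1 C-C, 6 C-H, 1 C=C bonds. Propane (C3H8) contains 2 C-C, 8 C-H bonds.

ΔH ≈ −137 kJ

Bonds broken (reactants):
  C-C: 1 × 336 = 336
  C-H: 6 × 418 = 2508
  C=C: 1 × 605 = 605
  H-H: 1 × 430 = 430
  Σ(broken) = 3879 kJ
Bonds formed (products):
  C-C: 2 × 336 = 672
  C-H: 8 × 418 = 3344
  Σ(formed) = 4016 kJ
ΔH = Σ(broken) − Σ(formed) = 3879 − 4016 = −137 kJ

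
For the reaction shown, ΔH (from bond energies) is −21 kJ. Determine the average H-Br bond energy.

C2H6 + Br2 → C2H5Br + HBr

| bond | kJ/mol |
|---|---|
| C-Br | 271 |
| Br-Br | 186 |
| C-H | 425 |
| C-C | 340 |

Let D be the H-Br bond energy.
Σ(broken) = 1×186 + 1×340 + 6×425 = 3076
Σ(formed) = 1×271 + 1×340 + 5×425 + 1×D = 2736 + D
ΔH = Σ(broken) − Σ(formed) = (3076) − (2736 + D) = +340 − D
Setting this equal to −21 kJ gives D = 361 kJ/mol.

D(H-Br) ≈ 361 kJ/mol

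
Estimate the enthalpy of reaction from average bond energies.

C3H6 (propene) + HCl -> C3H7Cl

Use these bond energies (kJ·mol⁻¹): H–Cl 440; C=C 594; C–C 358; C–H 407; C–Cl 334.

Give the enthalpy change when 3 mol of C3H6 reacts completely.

Bonds broken (reactants):
  C–C: 1 × 358 = 358
  C–H: 6 × 407 = 2442
  C=C: 1 × 594 = 594
  H–Cl: 1 × 440 = 440
  Σ(broken) = 3834 kJ
Bonds formed (products):
  C–C: 2 × 358 = 716
  C–Cl: 1 × 334 = 334
  C–H: 7 × 407 = 2849
  Σ(formed) = 3899 kJ
ΔH = Σ(broken) − Σ(formed) = 3834 − 3899 = −65 kJ
For 3× the reaction as written: 3 × (−65) = −195 kJ

ΔH = −195 kJ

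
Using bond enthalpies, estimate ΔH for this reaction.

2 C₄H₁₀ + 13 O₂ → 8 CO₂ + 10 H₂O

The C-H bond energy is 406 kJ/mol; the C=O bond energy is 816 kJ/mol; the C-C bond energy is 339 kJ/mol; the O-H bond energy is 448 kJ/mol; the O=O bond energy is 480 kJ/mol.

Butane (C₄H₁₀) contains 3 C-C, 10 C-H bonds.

Bonds broken (reactants):
  C-C: 6 × 339 = 2034
  C-H: 20 × 406 = 8120
  O=O: 13 × 480 = 6240
  Σ(broken) = 16394 kJ
Bonds formed (products):
  C=O: 16 × 816 = 13056
  O-H: 20 × 448 = 8960
  Σ(formed) = 22016 kJ
ΔH = Σ(broken) − Σ(formed) = 16394 − 22016 = −5622 kJ

ΔH ≈ −5622 kJ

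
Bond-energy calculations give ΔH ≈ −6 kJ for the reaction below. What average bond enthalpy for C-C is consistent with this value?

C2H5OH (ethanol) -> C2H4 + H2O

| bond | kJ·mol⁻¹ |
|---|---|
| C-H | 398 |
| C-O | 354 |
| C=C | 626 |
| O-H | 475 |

Let D be the C-C bond energy.
Σ(broken) = 1×D + 5×398 + 1×354 + 1×475 = 2819 + D
Σ(formed) = 4×398 + 1×626 + 2×475 = 3168
ΔH = Σ(broken) − Σ(formed) = (2819 + D) − (3168) = −349 + D
Setting this equal to −6 kJ gives D = 343 kJ/mol.

D(C-C) ≈ 343 kJ/mol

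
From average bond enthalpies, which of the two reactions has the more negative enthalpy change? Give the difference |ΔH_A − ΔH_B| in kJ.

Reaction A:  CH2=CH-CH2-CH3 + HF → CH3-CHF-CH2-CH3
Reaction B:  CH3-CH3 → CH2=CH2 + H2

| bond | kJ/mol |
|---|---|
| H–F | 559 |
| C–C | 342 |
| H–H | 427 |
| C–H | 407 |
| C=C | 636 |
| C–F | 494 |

Reaction A:
  Bonds broken (reactants):
    C–C: 2 × 342 = 684
    C–H: 8 × 407 = 3256
    C=C: 1 × 636 = 636
    H–F: 1 × 559 = 559
    Σ(broken) = 5135 kJ
  Bonds formed (products):
    C–C: 3 × 342 = 1026
    C–F: 1 × 494 = 494
    C–H: 9 × 407 = 3663
    Σ(formed) = 5183 kJ
  ΔH_A = 5135 − 5183 = −48 kJ
Reaction B:
  Bonds broken (reactants):
    C–C: 1 × 342 = 342
    C–H: 6 × 407 = 2442
    Σ(broken) = 2784 kJ
  Bonds formed (products):
    C–H: 4 × 407 = 1628
    C=C: 1 × 636 = 636
    H–H: 1 × 427 = 427
    Σ(formed) = 2691 kJ
  ΔH_B = 2784 − 2691 = +93 kJ
ΔH_A − ΔH_B = −141 kJ, so reaction A has the more negative ΔH; |ΔH_A − ΔH_B| = 141 kJ.

Reaction A, by 141 kJ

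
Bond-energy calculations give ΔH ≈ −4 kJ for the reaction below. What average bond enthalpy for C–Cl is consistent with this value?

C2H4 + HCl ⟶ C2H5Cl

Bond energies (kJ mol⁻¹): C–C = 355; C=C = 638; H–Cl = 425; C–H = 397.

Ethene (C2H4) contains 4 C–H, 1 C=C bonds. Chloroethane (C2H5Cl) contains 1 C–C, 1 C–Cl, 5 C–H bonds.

Let D be the C–Cl bond energy.
Σ(broken) = 4×397 + 1×638 + 1×425 = 2651
Σ(formed) = 1×355 + 1×D + 5×397 = 2340 + D
ΔH = Σ(broken) − Σ(formed) = (2651) − (2340 + D) = +311 − D
Setting this equal to −4 kJ gives D = 315 kJ/mol.

D(C–Cl) ≈ 315 kJ/mol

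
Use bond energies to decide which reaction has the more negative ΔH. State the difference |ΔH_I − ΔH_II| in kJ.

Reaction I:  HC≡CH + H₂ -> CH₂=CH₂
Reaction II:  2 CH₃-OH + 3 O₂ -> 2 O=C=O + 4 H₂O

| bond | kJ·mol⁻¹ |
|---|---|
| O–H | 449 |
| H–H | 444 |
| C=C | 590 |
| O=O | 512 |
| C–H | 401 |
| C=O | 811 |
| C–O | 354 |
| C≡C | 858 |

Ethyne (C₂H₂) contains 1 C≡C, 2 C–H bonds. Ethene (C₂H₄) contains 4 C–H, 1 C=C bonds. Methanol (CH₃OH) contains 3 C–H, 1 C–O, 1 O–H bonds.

Reaction I:
  Bonds broken (reactants):
    C≡C: 1 × 858 = 858
    C–H: 2 × 401 = 802
    H–H: 1 × 444 = 444
    Σ(broken) = 2104 kJ
  Bonds formed (products):
    C–H: 4 × 401 = 1604
    C=C: 1 × 590 = 590
    Σ(formed) = 2194 kJ
  ΔH_I = 2104 − 2194 = −90 kJ
Reaction II:
  Bonds broken (reactants):
    C–H: 6 × 401 = 2406
    C–O: 2 × 354 = 708
    O–H: 2 × 449 = 898
    O=O: 3 × 512 = 1536
    Σ(broken) = 5548 kJ
  Bonds formed (products):
    C=O: 4 × 811 = 3244
    O–H: 8 × 449 = 3592
    Σ(formed) = 6836 kJ
  ΔH_II = 5548 − 6836 = −1288 kJ
ΔH_I − ΔH_II = +1198 kJ, so reaction II has the more negative ΔH; |ΔH_I − ΔH_II| = 1198 kJ.

Reaction II, by 1198 kJ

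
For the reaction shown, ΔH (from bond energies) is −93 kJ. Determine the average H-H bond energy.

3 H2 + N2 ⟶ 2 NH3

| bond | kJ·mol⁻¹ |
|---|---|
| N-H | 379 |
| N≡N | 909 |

D(H-H) ≈ 424 kJ/mol

Let D be the H-H bond energy.
Σ(broken) = 3×D + 1×909 = 909 + 3D
Σ(formed) = 6×379 = 2274
ΔH = Σ(broken) − Σ(formed) = (909 + 3D) − (2274) = −1365 + 3D
Setting this equal to −93 kJ gives 3D = 1272, so D = 424 kJ/mol.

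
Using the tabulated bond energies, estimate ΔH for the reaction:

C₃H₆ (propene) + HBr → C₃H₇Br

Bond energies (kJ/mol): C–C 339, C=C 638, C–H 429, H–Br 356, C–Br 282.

ΔH ≈ −56 kJ

Bonds broken (reactants):
  C–C: 1 × 339 = 339
  C–H: 6 × 429 = 2574
  C=C: 1 × 638 = 638
  H–Br: 1 × 356 = 356
  Σ(broken) = 3907 kJ
Bonds formed (products):
  C–Br: 1 × 282 = 282
  C–C: 2 × 339 = 678
  C–H: 7 × 429 = 3003
  Σ(formed) = 3963 kJ
ΔH = Σ(broken) − Σ(formed) = 3907 − 3963 = −56 kJ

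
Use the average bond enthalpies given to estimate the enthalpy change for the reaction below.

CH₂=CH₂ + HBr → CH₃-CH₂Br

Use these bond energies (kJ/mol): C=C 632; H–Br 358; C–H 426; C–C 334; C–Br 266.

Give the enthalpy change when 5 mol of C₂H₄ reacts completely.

Bonds broken (reactants):
  C–H: 4 × 426 = 1704
  C=C: 1 × 632 = 632
  H–Br: 1 × 358 = 358
  Σ(broken) = 2694 kJ
Bonds formed (products):
  C–Br: 1 × 266 = 266
  C–C: 1 × 334 = 334
  C–H: 5 × 426 = 2130
  Σ(formed) = 2730 kJ
ΔH = Σ(broken) − Σ(formed) = 2694 − 2730 = −36 kJ
For 5× the reaction as written: 5 × (−36) = −180 kJ

ΔH = −180 kJ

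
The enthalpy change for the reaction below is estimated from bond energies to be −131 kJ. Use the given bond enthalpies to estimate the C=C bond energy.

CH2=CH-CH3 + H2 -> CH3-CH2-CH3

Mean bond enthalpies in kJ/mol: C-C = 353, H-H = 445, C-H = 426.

Let D be the C=C bond energy.
Σ(broken) = 1×353 + 6×426 + 1×D + 1×445 = 3354 + D
Σ(formed) = 2×353 + 8×426 = 4114
ΔH = Σ(broken) − Σ(formed) = (3354 + D) − (4114) = −760 + D
Setting this equal to −131 kJ gives D = 629 kJ/mol.

D(C=C) ≈ 629 kJ/mol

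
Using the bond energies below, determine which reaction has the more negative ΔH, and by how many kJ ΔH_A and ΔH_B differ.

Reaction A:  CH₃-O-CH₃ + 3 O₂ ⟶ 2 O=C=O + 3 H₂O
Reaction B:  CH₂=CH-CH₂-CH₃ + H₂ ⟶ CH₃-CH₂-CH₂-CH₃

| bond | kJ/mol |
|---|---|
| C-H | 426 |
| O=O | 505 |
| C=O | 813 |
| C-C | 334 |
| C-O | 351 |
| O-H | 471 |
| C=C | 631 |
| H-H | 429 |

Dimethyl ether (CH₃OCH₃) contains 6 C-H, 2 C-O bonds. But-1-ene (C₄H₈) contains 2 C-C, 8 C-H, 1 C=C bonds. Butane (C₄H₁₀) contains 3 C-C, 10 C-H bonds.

Reaction A:
  Bonds broken (reactants):
    C-H: 6 × 426 = 2556
    C-O: 2 × 351 = 702
    O=O: 3 × 505 = 1515
    Σ(broken) = 4773 kJ
  Bonds formed (products):
    C=O: 4 × 813 = 3252
    O-H: 6 × 471 = 2826
    Σ(formed) = 6078 kJ
  ΔH_A = 4773 − 6078 = −1305 kJ
Reaction B:
  Bonds broken (reactants):
    C-C: 2 × 334 = 668
    C-H: 8 × 426 = 3408
    C=C: 1 × 631 = 631
    H-H: 1 × 429 = 429
    Σ(broken) = 5136 kJ
  Bonds formed (products):
    C-C: 3 × 334 = 1002
    C-H: 10 × 426 = 4260
    Σ(formed) = 5262 kJ
  ΔH_B = 5136 − 5262 = −126 kJ
ΔH_A − ΔH_B = −1179 kJ, so reaction A has the more negative ΔH; |ΔH_A − ΔH_B| = 1179 kJ.

Reaction A, by 1179 kJ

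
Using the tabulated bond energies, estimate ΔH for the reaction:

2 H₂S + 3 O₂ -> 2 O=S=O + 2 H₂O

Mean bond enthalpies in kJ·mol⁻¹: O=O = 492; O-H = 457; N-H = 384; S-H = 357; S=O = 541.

ΔH ≈ −1088 kJ

Bonds broken (reactants):
  O=O: 3 × 492 = 1476
  S-H: 4 × 357 = 1428
  Σ(broken) = 2904 kJ
Bonds formed (products):
  O-H: 4 × 457 = 1828
  S=O: 4 × 541 = 2164
  Σ(formed) = 3992 kJ
ΔH = Σ(broken) − Σ(formed) = 2904 − 3992 = −1088 kJ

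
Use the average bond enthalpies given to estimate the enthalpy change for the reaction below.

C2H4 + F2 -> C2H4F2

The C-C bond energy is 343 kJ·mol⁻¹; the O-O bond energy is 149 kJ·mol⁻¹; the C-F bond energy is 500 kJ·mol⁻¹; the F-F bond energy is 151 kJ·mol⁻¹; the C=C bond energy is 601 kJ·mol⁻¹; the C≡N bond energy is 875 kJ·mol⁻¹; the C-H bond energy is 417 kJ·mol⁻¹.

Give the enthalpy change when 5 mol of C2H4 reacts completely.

Bonds broken (reactants):
  C-H: 4 × 417 = 1668
  C=C: 1 × 601 = 601
  F-F: 1 × 151 = 151
  Σ(broken) = 2420 kJ
Bonds formed (products):
  C-C: 1 × 343 = 343
  C-F: 2 × 500 = 1000
  C-H: 4 × 417 = 1668
  Σ(formed) = 3011 kJ
ΔH = Σ(broken) − Σ(formed) = 2420 − 3011 = −591 kJ
For 5× the reaction as written: 5 × (−591) = −2955 kJ

ΔH = −2955 kJ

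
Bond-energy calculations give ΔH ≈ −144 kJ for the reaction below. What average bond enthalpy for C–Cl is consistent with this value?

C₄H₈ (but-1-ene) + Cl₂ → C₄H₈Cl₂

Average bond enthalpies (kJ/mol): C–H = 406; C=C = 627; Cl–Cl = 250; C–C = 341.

D(C–Cl) ≈ 340 kJ/mol

Let D be the C–Cl bond energy.
Σ(broken) = 2×341 + 8×406 + 1×627 + 1×250 = 4807
Σ(formed) = 3×341 + 2×D + 8×406 = 4271 + 2D
ΔH = Σ(broken) − Σ(formed) = (4807) − (4271 + 2D) = +536 − 2D
Setting this equal to −144 kJ gives 2D = 680, so D = 340 kJ/mol.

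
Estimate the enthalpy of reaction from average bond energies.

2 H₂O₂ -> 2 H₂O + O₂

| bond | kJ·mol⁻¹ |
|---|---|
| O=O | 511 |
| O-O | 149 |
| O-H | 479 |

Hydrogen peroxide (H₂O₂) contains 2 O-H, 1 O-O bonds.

Bonds broken (reactants):
  O-H: 4 × 479 = 1916
  O-O: 2 × 149 = 298
  Σ(broken) = 2214 kJ
Bonds formed (products):
  O-H: 4 × 479 = 1916
  O=O: 1 × 511 = 511
  Σ(formed) = 2427 kJ
ΔH = Σ(broken) − Σ(formed) = 2214 − 2427 = −213 kJ

ΔH ≈ −213 kJ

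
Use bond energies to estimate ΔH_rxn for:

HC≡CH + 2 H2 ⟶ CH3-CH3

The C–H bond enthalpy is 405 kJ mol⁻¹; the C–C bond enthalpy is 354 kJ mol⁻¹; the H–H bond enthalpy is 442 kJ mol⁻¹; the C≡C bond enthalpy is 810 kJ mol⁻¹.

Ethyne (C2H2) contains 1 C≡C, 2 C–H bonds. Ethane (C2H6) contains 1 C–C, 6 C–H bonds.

Bonds broken (reactants):
  C≡C: 1 × 810 = 810
  C–H: 2 × 405 = 810
  H–H: 2 × 442 = 884
  Σ(broken) = 2504 kJ
Bonds formed (products):
  C–C: 1 × 354 = 354
  C–H: 6 × 405 = 2430
  Σ(formed) = 2784 kJ
ΔH = Σ(broken) − Σ(formed) = 2504 − 2784 = −280 kJ

ΔH ≈ −280 kJ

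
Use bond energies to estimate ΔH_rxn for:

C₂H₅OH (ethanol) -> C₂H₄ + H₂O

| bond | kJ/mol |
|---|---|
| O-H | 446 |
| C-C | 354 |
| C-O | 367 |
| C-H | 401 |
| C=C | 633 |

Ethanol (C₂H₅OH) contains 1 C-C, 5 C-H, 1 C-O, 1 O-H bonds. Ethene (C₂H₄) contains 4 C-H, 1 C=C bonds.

ΔH ≈ +43 kJ

Bonds broken (reactants):
  C-C: 1 × 354 = 354
  C-H: 5 × 401 = 2005
  C-O: 1 × 367 = 367
  O-H: 1 × 446 = 446
  Σ(broken) = 3172 kJ
Bonds formed (products):
  C-H: 4 × 401 = 1604
  C=C: 1 × 633 = 633
  O-H: 2 × 446 = 892
  Σ(formed) = 3129 kJ
ΔH = Σ(broken) − Σ(formed) = 3172 − 3129 = +43 kJ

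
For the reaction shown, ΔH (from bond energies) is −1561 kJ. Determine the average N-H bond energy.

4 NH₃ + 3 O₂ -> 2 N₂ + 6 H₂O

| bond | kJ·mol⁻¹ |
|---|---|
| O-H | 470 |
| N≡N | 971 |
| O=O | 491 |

D(N-H) ≈ 379 kJ/mol

Let D be the N-H bond energy.
Σ(broken) = 12×D + 3×491 = 1473 + 12D
Σ(formed) = 2×971 + 12×470 = 7582
ΔH = Σ(broken) − Σ(formed) = (1473 + 12D) − (7582) = −6109 + 12D
Setting this equal to −1561 kJ gives 12D = 4548, so D = 379 kJ/mol.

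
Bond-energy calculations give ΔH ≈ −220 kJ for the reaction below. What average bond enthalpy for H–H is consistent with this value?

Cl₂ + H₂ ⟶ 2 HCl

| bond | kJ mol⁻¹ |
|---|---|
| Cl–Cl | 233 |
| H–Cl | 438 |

D(H–H) ≈ 423 kJ/mol

Let D be the H–H bond energy.
Σ(broken) = 1×233 + 1×D = 233 + D
Σ(formed) = 2×438 = 876
ΔH = Σ(broken) − Σ(formed) = (233 + D) − (876) = −643 + D
Setting this equal to −220 kJ gives D = 423 kJ/mol.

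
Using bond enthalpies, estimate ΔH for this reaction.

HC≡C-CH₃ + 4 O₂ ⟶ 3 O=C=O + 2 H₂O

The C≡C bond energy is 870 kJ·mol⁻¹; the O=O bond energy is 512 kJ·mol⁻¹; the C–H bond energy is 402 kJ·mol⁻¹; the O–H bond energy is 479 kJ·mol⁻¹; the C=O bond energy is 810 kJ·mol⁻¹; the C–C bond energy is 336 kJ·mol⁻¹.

Bonds broken (reactants):
  C≡C: 1 × 870 = 870
  C–C: 1 × 336 = 336
  C–H: 4 × 402 = 1608
  O=O: 4 × 512 = 2048
  Σ(broken) = 4862 kJ
Bonds formed (products):
  C=O: 6 × 810 = 4860
  O–H: 4 × 479 = 1916
  Σ(formed) = 6776 kJ
ΔH = Σ(broken) − Σ(formed) = 4862 − 6776 = −1914 kJ

ΔH ≈ −1914 kJ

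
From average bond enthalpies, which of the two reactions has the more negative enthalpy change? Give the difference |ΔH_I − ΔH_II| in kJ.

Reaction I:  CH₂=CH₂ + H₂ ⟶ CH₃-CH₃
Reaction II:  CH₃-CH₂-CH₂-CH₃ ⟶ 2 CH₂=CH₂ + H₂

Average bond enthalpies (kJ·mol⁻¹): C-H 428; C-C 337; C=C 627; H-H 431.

Reaction I, by 317 kJ

Reaction I:
  Bonds broken (reactants):
    C-H: 4 × 428 = 1712
    C=C: 1 × 627 = 627
    H-H: 1 × 431 = 431
    Σ(broken) = 2770 kJ
  Bonds formed (products):
    C-C: 1 × 337 = 337
    C-H: 6 × 428 = 2568
    Σ(formed) = 2905 kJ
  ΔH_I = 2770 − 2905 = −135 kJ
Reaction II:
  Bonds broken (reactants):
    C-C: 3 × 337 = 1011
    C-H: 10 × 428 = 4280
    Σ(broken) = 5291 kJ
  Bonds formed (products):
    C-H: 8 × 428 = 3424
    C=C: 2 × 627 = 1254
    H-H: 1 × 431 = 431
    Σ(formed) = 5109 kJ
  ΔH_II = 5291 − 5109 = +182 kJ
ΔH_I − ΔH_II = −317 kJ, so reaction I has the more negative ΔH; |ΔH_I − ΔH_II| = 317 kJ.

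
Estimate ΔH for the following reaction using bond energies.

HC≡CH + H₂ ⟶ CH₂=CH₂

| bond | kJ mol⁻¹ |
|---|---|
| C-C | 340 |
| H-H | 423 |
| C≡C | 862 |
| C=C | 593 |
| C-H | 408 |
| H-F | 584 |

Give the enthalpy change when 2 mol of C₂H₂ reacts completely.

Bonds broken (reactants):
  C≡C: 1 × 862 = 862
  C-H: 2 × 408 = 816
  H-H: 1 × 423 = 423
  Σ(broken) = 2101 kJ
Bonds formed (products):
  C-H: 4 × 408 = 1632
  C=C: 1 × 593 = 593
  Σ(formed) = 2225 kJ
ΔH = Σ(broken) − Σ(formed) = 2101 − 2225 = −124 kJ
For 2× the reaction as written: 2 × (−124) = −248 kJ

ΔH = −248 kJ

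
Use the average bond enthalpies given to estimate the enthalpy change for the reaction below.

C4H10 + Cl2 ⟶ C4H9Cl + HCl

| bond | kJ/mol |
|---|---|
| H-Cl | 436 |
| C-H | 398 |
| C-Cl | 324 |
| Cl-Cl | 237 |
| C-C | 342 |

Bonds broken (reactants):
  C-C: 3 × 342 = 1026
  C-H: 10 × 398 = 3980
  Cl-Cl: 1 × 237 = 237
  Σ(broken) = 5243 kJ
Bonds formed (products):
  C-C: 3 × 342 = 1026
  C-Cl: 1 × 324 = 324
  C-H: 9 × 398 = 3582
  H-Cl: 1 × 436 = 436
  Σ(formed) = 5368 kJ
ΔH = Σ(broken) − Σ(formed) = 5243 − 5368 = −125 kJ

ΔH ≈ −125 kJ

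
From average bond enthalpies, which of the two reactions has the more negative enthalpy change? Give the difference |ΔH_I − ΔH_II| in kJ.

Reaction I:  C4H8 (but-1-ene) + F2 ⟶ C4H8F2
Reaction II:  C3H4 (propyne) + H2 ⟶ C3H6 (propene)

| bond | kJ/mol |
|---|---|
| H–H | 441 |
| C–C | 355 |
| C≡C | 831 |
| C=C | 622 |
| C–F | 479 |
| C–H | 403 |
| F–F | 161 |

Reaction I, by 374 kJ

Reaction I:
  Bonds broken (reactants):
    C–C: 2 × 355 = 710
    C–H: 8 × 403 = 3224
    C=C: 1 × 622 = 622
    F–F: 1 × 161 = 161
    Σ(broken) = 4717 kJ
  Bonds formed (products):
    C–C: 3 × 355 = 1065
    C–F: 2 × 479 = 958
    C–H: 8 × 403 = 3224
    Σ(formed) = 5247 kJ
  ΔH_I = 4717 − 5247 = −530 kJ
Reaction II:
  Bonds broken (reactants):
    C≡C: 1 × 831 = 831
    C–C: 1 × 355 = 355
    C–H: 4 × 403 = 1612
    H–H: 1 × 441 = 441
    Σ(broken) = 3239 kJ
  Bonds formed (products):
    C–C: 1 × 355 = 355
    C–H: 6 × 403 = 2418
    C=C: 1 × 622 = 622
    Σ(formed) = 3395 kJ
  ΔH_II = 3239 − 3395 = −156 kJ
ΔH_I − ΔH_II = −374 kJ, so reaction I has the more negative ΔH; |ΔH_I − ΔH_II| = 374 kJ.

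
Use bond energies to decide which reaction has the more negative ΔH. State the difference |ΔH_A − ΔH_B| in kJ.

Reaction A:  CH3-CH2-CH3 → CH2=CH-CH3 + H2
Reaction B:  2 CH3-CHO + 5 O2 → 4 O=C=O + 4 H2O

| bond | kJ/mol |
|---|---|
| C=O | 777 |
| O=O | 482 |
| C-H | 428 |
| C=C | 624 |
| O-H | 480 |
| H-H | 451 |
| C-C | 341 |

Reaction B, by 2108 kJ

Reaction A:
  Bonds broken (reactants):
    C-C: 2 × 341 = 682
    C-H: 8 × 428 = 3424
    Σ(broken) = 4106 kJ
  Bonds formed (products):
    C-C: 1 × 341 = 341
    C-H: 6 × 428 = 2568
    C=C: 1 × 624 = 624
    H-H: 1 × 451 = 451
    Σ(formed) = 3984 kJ
  ΔH_A = 4106 − 3984 = +122 kJ
Reaction B:
  Bonds broken (reactants):
    C-C: 2 × 341 = 682
    C-H: 8 × 428 = 3424
    C=O: 2 × 777 = 1554
    O=O: 5 × 482 = 2410
    Σ(broken) = 8070 kJ
  Bonds formed (products):
    C=O: 8 × 777 = 6216
    O-H: 8 × 480 = 3840
    Σ(formed) = 10056 kJ
  ΔH_B = 8070 − 10056 = −1986 kJ
ΔH_A − ΔH_B = +2108 kJ, so reaction B has the more negative ΔH; |ΔH_A − ΔH_B| = 2108 kJ.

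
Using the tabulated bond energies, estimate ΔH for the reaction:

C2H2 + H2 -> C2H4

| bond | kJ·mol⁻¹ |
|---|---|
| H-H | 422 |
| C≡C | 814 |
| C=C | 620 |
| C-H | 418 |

ΔH ≈ −220 kJ

Bonds broken (reactants):
  C≡C: 1 × 814 = 814
  C-H: 2 × 418 = 836
  H-H: 1 × 422 = 422
  Σ(broken) = 2072 kJ
Bonds formed (products):
  C-H: 4 × 418 = 1672
  C=C: 1 × 620 = 620
  Σ(formed) = 2292 kJ
ΔH = Σ(broken) − Σ(formed) = 2072 − 2292 = −220 kJ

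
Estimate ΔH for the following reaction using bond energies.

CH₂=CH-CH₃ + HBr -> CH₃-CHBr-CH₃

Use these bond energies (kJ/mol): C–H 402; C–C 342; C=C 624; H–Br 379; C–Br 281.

ΔH ≈ −22 kJ

Bonds broken (reactants):
  C–C: 1 × 342 = 342
  C–H: 6 × 402 = 2412
  C=C: 1 × 624 = 624
  H–Br: 1 × 379 = 379
  Σ(broken) = 3757 kJ
Bonds formed (products):
  C–Br: 1 × 281 = 281
  C–C: 2 × 342 = 684
  C–H: 7 × 402 = 2814
  Σ(formed) = 3779 kJ
ΔH = Σ(broken) − Σ(formed) = 3757 − 3779 = −22 kJ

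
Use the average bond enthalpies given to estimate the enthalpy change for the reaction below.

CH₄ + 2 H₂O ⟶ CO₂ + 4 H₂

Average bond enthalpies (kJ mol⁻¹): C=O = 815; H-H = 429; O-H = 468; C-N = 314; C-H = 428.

Bonds broken (reactants):
  C-H: 4 × 428 = 1712
  O-H: 4 × 468 = 1872
  Σ(broken) = 3584 kJ
Bonds formed (products):
  C=O: 2 × 815 = 1630
  H-H: 4 × 429 = 1716
  Σ(formed) = 3346 kJ
ΔH = Σ(broken) − Σ(formed) = 3584 − 3346 = +238 kJ

ΔH ≈ +238 kJ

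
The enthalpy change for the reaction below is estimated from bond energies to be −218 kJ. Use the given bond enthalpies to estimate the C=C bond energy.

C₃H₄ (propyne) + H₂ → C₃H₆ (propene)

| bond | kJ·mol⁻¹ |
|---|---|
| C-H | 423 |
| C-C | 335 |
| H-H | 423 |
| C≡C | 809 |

Let D be the C=C bond energy.
Σ(broken) = 1×809 + 1×335 + 4×423 + 1×423 = 3259
Σ(formed) = 1×335 + 6×423 + 1×D = 2873 + D
ΔH = Σ(broken) − Σ(formed) = (3259) − (2873 + D) = +386 − D
Setting this equal to −218 kJ gives D = 604 kJ/mol.

D(C=C) ≈ 604 kJ/mol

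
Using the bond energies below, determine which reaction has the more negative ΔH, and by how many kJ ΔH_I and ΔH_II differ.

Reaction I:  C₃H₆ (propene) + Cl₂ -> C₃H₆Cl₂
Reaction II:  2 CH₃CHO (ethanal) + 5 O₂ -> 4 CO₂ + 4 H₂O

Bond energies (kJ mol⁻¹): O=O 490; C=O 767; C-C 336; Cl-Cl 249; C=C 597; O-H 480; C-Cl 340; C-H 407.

Reaction II, by 1894 kJ

Reaction I:
  Bonds broken (reactants):
    C-C: 1 × 336 = 336
    C-H: 6 × 407 = 2442
    C=C: 1 × 597 = 597
    Cl-Cl: 1 × 249 = 249
    Σ(broken) = 3624 kJ
  Bonds formed (products):
    C-C: 2 × 336 = 672
    C-Cl: 2 × 340 = 680
    C-H: 6 × 407 = 2442
    Σ(formed) = 3794 kJ
  ΔH_I = 3624 − 3794 = −170 kJ
Reaction II:
  Bonds broken (reactants):
    C-C: 2 × 336 = 672
    C-H: 8 × 407 = 3256
    C=O: 2 × 767 = 1534
    O=O: 5 × 490 = 2450
    Σ(broken) = 7912 kJ
  Bonds formed (products):
    C=O: 8 × 767 = 6136
    O-H: 8 × 480 = 3840
    Σ(formed) = 9976 kJ
  ΔH_II = 7912 − 9976 = −2064 kJ
ΔH_I − ΔH_II = +1894 kJ, so reaction II has the more negative ΔH; |ΔH_I − ΔH_II| = 1894 kJ.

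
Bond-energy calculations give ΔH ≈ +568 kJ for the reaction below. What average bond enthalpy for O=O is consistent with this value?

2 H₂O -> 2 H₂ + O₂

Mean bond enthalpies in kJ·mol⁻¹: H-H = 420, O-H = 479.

D(O=O) ≈ 508 kJ/mol

Let D be the O=O bond energy.
Σ(broken) = 4×479 = 1916
Σ(formed) = 2×420 + 1×D = 840 + D
ΔH = Σ(broken) − Σ(formed) = (1916) − (840 + D) = +1076 − D
Setting this equal to +568 kJ gives D = 508 kJ/mol.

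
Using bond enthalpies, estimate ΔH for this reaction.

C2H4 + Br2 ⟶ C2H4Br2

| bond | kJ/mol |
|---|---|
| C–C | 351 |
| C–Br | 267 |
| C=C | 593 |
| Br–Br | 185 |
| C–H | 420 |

Bonds broken (reactants):
  Br–Br: 1 × 185 = 185
  C–H: 4 × 420 = 1680
  C=C: 1 × 593 = 593
  Σ(broken) = 2458 kJ
Bonds formed (products):
  C–Br: 2 × 267 = 534
  C–C: 1 × 351 = 351
  C–H: 4 × 420 = 1680
  Σ(formed) = 2565 kJ
ΔH = Σ(broken) − Σ(formed) = 2458 − 2565 = −107 kJ

ΔH ≈ −107 kJ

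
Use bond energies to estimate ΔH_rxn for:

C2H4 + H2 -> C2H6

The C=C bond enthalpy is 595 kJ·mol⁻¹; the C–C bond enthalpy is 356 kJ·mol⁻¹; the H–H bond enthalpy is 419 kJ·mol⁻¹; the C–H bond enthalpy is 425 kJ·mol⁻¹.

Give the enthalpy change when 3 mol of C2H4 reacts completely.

Bonds broken (reactants):
  C–H: 4 × 425 = 1700
  C=C: 1 × 595 = 595
  H–H: 1 × 419 = 419
  Σ(broken) = 2714 kJ
Bonds formed (products):
  C–C: 1 × 356 = 356
  C–H: 6 × 425 = 2550
  Σ(formed) = 2906 kJ
ΔH = Σ(broken) − Σ(formed) = 2714 − 2906 = −192 kJ
For 3× the reaction as written: 3 × (−192) = −576 kJ

ΔH = −576 kJ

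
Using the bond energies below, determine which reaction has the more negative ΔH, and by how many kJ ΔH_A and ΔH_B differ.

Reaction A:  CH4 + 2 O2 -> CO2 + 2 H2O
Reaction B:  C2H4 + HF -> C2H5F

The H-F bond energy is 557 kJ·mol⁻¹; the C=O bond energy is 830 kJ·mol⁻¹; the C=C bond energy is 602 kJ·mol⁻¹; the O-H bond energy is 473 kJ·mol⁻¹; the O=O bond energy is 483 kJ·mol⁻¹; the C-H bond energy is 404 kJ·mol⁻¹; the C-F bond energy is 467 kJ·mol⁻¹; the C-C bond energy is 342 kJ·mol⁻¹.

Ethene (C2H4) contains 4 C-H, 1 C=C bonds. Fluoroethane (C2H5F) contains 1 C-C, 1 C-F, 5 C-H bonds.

Reaction A:
  Bonds broken (reactants):
    C-H: 4 × 404 = 1616
    O=O: 2 × 483 = 966
    Σ(broken) = 2582 kJ
  Bonds formed (products):
    C=O: 2 × 830 = 1660
    O-H: 4 × 473 = 1892
    Σ(formed) = 3552 kJ
  ΔH_A = 2582 − 3552 = −970 kJ
Reaction B:
  Bonds broken (reactants):
    C-H: 4 × 404 = 1616
    C=C: 1 × 602 = 602
    H-F: 1 × 557 = 557
    Σ(broken) = 2775 kJ
  Bonds formed (products):
    C-C: 1 × 342 = 342
    C-F: 1 × 467 = 467
    C-H: 5 × 404 = 2020
    Σ(formed) = 2829 kJ
  ΔH_B = 2775 − 2829 = −54 kJ
ΔH_A − ΔH_B = −916 kJ, so reaction A has the more negative ΔH; |ΔH_A − ΔH_B| = 916 kJ.

Reaction A, by 916 kJ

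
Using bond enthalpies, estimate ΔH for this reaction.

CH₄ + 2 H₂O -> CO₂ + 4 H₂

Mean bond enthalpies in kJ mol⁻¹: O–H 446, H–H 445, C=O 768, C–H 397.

Bonds broken (reactants):
  C–H: 4 × 397 = 1588
  O–H: 4 × 446 = 1784
  Σ(broken) = 3372 kJ
Bonds formed (products):
  C=O: 2 × 768 = 1536
  H–H: 4 × 445 = 1780
  Σ(formed) = 3316 kJ
ΔH = Σ(broken) − Σ(formed) = 3372 − 3316 = +56 kJ

ΔH ≈ +56 kJ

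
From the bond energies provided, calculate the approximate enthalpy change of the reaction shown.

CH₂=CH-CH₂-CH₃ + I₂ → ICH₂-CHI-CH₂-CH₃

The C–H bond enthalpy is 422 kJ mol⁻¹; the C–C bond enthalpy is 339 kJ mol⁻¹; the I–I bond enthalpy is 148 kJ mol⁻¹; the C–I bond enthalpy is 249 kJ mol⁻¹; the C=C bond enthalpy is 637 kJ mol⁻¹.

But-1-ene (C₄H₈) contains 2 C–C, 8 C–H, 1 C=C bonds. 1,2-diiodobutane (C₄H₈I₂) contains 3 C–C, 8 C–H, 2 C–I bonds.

Bonds broken (reactants):
  C–C: 2 × 339 = 678
  C–H: 8 × 422 = 3376
  C=C: 1 × 637 = 637
  I–I: 1 × 148 = 148
  Σ(broken) = 4839 kJ
Bonds formed (products):
  C–C: 3 × 339 = 1017
  C–H: 8 × 422 = 3376
  C–I: 2 × 249 = 498
  Σ(formed) = 4891 kJ
ΔH = Σ(broken) − Σ(formed) = 4839 − 4891 = −52 kJ

ΔH ≈ −52 kJ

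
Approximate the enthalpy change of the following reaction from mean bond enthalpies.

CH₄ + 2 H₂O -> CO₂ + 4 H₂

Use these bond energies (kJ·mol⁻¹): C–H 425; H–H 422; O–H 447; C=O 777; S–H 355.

ΔH ≈ +246 kJ

Bonds broken (reactants):
  C–H: 4 × 425 = 1700
  O–H: 4 × 447 = 1788
  Σ(broken) = 3488 kJ
Bonds formed (products):
  C=O: 2 × 777 = 1554
  H–H: 4 × 422 = 1688
  Σ(formed) = 3242 kJ
ΔH = Σ(broken) − Σ(formed) = 3488 − 3242 = +246 kJ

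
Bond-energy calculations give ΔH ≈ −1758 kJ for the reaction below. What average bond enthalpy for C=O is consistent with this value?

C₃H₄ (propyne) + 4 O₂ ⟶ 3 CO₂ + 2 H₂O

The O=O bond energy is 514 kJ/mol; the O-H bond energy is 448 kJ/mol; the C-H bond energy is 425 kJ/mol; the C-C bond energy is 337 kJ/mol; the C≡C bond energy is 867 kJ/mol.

Let D be the C=O bond energy.
Σ(broken) = 1×867 + 1×337 + 4×425 + 4×514 = 4960
Σ(formed) = 6×D + 4×448 = 1792 + 6D
ΔH = Σ(broken) − Σ(formed) = (4960) − (1792 + 6D) = +3168 − 6D
Setting this equal to −1758 kJ gives 6D = 4926, so D = 821 kJ/mol.

D(C=O) ≈ 821 kJ/mol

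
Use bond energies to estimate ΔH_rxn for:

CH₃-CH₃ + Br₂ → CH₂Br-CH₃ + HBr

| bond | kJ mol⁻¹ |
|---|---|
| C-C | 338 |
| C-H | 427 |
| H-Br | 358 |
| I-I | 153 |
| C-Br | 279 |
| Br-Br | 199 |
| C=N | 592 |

ΔH ≈ −11 kJ

Bonds broken (reactants):
  Br-Br: 1 × 199 = 199
  C-C: 1 × 338 = 338
  C-H: 6 × 427 = 2562
  Σ(broken) = 3099 kJ
Bonds formed (products):
  C-Br: 1 × 279 = 279
  C-C: 1 × 338 = 338
  C-H: 5 × 427 = 2135
  H-Br: 1 × 358 = 358
  Σ(formed) = 3110 kJ
ΔH = Σ(broken) − Σ(formed) = 3099 − 3110 = −11 kJ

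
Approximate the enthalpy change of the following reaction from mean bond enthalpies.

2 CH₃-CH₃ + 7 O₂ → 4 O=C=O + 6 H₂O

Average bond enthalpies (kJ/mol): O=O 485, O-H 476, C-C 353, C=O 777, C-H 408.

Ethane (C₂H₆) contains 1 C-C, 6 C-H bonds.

Bonds broken (reactants):
  C-C: 2 × 353 = 706
  C-H: 12 × 408 = 4896
  O=O: 7 × 485 = 3395
  Σ(broken) = 8997 kJ
Bonds formed (products):
  C=O: 8 × 777 = 6216
  O-H: 12 × 476 = 5712
  Σ(formed) = 11928 kJ
ΔH = Σ(broken) − Σ(formed) = 8997 − 11928 = −2931 kJ

ΔH ≈ −2931 kJ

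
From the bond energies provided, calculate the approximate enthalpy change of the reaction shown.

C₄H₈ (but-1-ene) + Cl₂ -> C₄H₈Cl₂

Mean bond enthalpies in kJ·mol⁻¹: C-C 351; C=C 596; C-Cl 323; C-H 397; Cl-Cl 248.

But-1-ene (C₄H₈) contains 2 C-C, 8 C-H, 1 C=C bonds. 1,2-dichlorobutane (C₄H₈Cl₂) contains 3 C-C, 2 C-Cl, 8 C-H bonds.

ΔH ≈ −153 kJ

Bonds broken (reactants):
  C-C: 2 × 351 = 702
  C-H: 8 × 397 = 3176
  C=C: 1 × 596 = 596
  Cl-Cl: 1 × 248 = 248
  Σ(broken) = 4722 kJ
Bonds formed (products):
  C-C: 3 × 351 = 1053
  C-Cl: 2 × 323 = 646
  C-H: 8 × 397 = 3176
  Σ(formed) = 4875 kJ
ΔH = Σ(broken) − Σ(formed) = 4722 − 4875 = −153 kJ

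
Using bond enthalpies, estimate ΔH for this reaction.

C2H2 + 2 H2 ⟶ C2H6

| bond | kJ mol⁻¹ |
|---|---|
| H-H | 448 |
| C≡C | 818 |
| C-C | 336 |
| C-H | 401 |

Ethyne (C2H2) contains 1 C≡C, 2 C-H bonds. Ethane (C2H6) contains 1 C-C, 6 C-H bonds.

Bonds broken (reactants):
  C≡C: 1 × 818 = 818
  C-H: 2 × 401 = 802
  H-H: 2 × 448 = 896
  Σ(broken) = 2516 kJ
Bonds formed (products):
  C-C: 1 × 336 = 336
  C-H: 6 × 401 = 2406
  Σ(formed) = 2742 kJ
ΔH = Σ(broken) − Σ(formed) = 2516 − 2742 = −226 kJ

ΔH ≈ −226 kJ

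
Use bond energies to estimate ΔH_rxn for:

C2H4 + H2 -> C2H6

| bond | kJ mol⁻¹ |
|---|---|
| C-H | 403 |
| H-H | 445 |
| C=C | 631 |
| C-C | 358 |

ΔH ≈ −88 kJ

Bonds broken (reactants):
  C-H: 4 × 403 = 1612
  C=C: 1 × 631 = 631
  H-H: 1 × 445 = 445
  Σ(broken) = 2688 kJ
Bonds formed (products):
  C-C: 1 × 358 = 358
  C-H: 6 × 403 = 2418
  Σ(formed) = 2776 kJ
ΔH = Σ(broken) − Σ(formed) = 2688 − 2776 = −88 kJ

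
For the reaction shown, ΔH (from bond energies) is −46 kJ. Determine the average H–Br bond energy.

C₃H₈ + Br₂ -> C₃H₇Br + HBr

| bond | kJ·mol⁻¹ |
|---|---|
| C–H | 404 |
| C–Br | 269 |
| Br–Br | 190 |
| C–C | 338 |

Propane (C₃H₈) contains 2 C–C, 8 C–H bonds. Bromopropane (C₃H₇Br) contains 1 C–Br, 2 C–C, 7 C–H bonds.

D(H–Br) ≈ 371 kJ/mol

Let D be the H–Br bond energy.
Σ(broken) = 1×190 + 2×338 + 8×404 = 4098
Σ(formed) = 1×269 + 2×338 + 7×404 + 1×D = 3773 + D
ΔH = Σ(broken) − Σ(formed) = (4098) − (3773 + D) = +325 − D
Setting this equal to −46 kJ gives D = 371 kJ/mol.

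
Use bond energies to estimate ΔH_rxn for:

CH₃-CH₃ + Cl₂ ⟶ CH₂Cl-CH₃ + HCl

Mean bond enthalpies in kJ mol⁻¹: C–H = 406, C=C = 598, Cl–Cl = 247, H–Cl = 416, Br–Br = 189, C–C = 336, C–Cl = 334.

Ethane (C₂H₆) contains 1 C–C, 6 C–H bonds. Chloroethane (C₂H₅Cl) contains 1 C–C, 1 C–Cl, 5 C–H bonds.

Bonds broken (reactants):
  C–C: 1 × 336 = 336
  C–H: 6 × 406 = 2436
  Cl–Cl: 1 × 247 = 247
  Σ(broken) = 3019 kJ
Bonds formed (products):
  C–C: 1 × 336 = 336
  C–Cl: 1 × 334 = 334
  C–H: 5 × 406 = 2030
  H–Cl: 1 × 416 = 416
  Σ(formed) = 3116 kJ
ΔH = Σ(broken) − Σ(formed) = 3019 − 3116 = −97 kJ

ΔH ≈ −97 kJ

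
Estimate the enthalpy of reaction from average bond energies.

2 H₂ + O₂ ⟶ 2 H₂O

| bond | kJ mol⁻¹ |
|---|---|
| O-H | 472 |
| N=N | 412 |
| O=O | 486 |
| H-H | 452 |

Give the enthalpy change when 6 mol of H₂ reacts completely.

ΔH = −1494 kJ

Bonds broken (reactants):
  H-H: 2 × 452 = 904
  O=O: 1 × 486 = 486
  Σ(broken) = 1390 kJ
Bonds formed (products):
  O-H: 4 × 472 = 1888
  Σ(formed) = 1888 kJ
ΔH = Σ(broken) − Σ(formed) = 1390 − 1888 = −498 kJ
For 3× the reaction as written: 3 × (−498) = −1494 kJ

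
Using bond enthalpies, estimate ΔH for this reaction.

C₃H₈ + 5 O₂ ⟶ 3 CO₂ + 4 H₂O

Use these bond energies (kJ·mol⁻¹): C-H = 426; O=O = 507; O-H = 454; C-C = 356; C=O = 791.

ΔH ≈ −1723 kJ

Bonds broken (reactants):
  C-C: 2 × 356 = 712
  C-H: 8 × 426 = 3408
  O=O: 5 × 507 = 2535
  Σ(broken) = 6655 kJ
Bonds formed (products):
  C=O: 6 × 791 = 4746
  O-H: 8 × 454 = 3632
  Σ(formed) = 8378 kJ
ΔH = Σ(broken) − Σ(formed) = 6655 − 8378 = −1723 kJ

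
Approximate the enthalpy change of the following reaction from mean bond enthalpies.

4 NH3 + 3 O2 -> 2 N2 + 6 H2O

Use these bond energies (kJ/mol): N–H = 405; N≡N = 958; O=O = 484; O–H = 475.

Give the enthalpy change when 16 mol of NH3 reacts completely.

Bonds broken (reactants):
  N–H: 12 × 405 = 4860
  O=O: 3 × 484 = 1452
  Σ(broken) = 6312 kJ
Bonds formed (products):
  N≡N: 2 × 958 = 1916
  O–H: 12 × 475 = 5700
  Σ(formed) = 7616 kJ
ΔH = Σ(broken) − Σ(formed) = 6312 − 7616 = −1304 kJ
For 4× the reaction as written: 4 × (−1304) = −5216 kJ

ΔH = −5216 kJ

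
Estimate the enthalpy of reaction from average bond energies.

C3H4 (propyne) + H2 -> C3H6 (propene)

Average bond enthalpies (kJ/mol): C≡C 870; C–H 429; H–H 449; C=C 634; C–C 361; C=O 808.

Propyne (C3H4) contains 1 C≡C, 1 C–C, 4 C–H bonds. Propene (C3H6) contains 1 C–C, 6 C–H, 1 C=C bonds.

Bonds broken (reactants):
  C≡C: 1 × 870 = 870
  C–C: 1 × 361 = 361
  C–H: 4 × 429 = 1716
  H–H: 1 × 449 = 449
  Σ(broken) = 3396 kJ
Bonds formed (products):
  C–C: 1 × 361 = 361
  C–H: 6 × 429 = 2574
  C=C: 1 × 634 = 634
  Σ(formed) = 3569 kJ
ΔH = Σ(broken) − Σ(formed) = 3396 − 3569 = −173 kJ

ΔH ≈ −173 kJ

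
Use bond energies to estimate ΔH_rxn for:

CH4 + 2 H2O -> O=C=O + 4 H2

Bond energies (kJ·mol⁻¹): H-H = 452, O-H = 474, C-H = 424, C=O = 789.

Bonds broken (reactants):
  C-H: 4 × 424 = 1696
  O-H: 4 × 474 = 1896
  Σ(broken) = 3592 kJ
Bonds formed (products):
  C=O: 2 × 789 = 1578
  H-H: 4 × 452 = 1808
  Σ(formed) = 3386 kJ
ΔH = Σ(broken) − Σ(formed) = 3592 − 3386 = +206 kJ

ΔH ≈ +206 kJ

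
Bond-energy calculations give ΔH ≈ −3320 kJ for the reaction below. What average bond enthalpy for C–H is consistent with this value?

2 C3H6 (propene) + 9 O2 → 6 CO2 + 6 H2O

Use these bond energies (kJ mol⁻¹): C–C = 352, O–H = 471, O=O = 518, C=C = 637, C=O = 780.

Let D be the C–H bond energy.
Σ(broken) = 2×352 + 12×D + 2×637 + 9×518 = 6640 + 12D
Σ(formed) = 12×780 + 12×471 = 15012
ΔH = Σ(broken) − Σ(formed) = (6640 + 12D) − (15012) = −8372 + 12D
Setting this equal to −3320 kJ gives 12D = 5052, so D = 421 kJ/mol.

D(C–H) ≈ 421 kJ/mol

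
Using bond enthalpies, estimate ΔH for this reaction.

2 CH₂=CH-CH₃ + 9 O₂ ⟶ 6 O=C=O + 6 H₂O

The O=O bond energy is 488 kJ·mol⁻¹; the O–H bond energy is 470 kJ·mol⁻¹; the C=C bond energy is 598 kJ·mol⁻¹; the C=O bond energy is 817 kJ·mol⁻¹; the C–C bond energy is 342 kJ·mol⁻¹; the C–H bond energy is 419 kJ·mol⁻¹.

ΔH ≈ −4144 kJ

Bonds broken (reactants):
  C–C: 2 × 342 = 684
  C–H: 12 × 419 = 5028
  C=C: 2 × 598 = 1196
  O=O: 9 × 488 = 4392
  Σ(broken) = 11300 kJ
Bonds formed (products):
  C=O: 12 × 817 = 9804
  O–H: 12 × 470 = 5640
  Σ(formed) = 15444 kJ
ΔH = Σ(broken) − Σ(formed) = 11300 − 15444 = −4144 kJ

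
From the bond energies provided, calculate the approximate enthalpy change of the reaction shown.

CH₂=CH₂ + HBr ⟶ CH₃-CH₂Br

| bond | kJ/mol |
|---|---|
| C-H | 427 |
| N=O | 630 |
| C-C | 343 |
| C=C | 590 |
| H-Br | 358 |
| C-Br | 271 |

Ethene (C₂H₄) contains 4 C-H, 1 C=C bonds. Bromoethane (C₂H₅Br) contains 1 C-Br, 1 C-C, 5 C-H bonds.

ΔH ≈ −93 kJ

Bonds broken (reactants):
  C-H: 4 × 427 = 1708
  C=C: 1 × 590 = 590
  H-Br: 1 × 358 = 358
  Σ(broken) = 2656 kJ
Bonds formed (products):
  C-Br: 1 × 271 = 271
  C-C: 1 × 343 = 343
  C-H: 5 × 427 = 2135
  Σ(formed) = 2749 kJ
ΔH = Σ(broken) − Σ(formed) = 2656 − 2749 = −93 kJ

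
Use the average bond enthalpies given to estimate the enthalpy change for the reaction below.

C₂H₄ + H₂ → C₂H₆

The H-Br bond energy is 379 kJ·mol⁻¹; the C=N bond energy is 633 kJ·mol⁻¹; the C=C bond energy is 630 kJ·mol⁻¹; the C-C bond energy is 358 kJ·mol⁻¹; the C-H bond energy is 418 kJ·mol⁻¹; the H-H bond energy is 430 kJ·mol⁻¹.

ΔH ≈ −134 kJ

Bonds broken (reactants):
  C-H: 4 × 418 = 1672
  C=C: 1 × 630 = 630
  H-H: 1 × 430 = 430
  Σ(broken) = 2732 kJ
Bonds formed (products):
  C-C: 1 × 358 = 358
  C-H: 6 × 418 = 2508
  Σ(formed) = 2866 kJ
ΔH = Σ(broken) − Σ(formed) = 2732 − 2866 = −134 kJ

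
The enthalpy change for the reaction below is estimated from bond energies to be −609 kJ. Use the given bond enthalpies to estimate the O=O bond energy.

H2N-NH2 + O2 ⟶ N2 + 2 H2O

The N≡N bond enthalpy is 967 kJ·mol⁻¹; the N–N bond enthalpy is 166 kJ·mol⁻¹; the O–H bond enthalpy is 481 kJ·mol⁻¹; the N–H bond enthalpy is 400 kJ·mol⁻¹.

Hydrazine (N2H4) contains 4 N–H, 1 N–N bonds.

D(O=O) ≈ 516 kJ/mol

Let D be the O=O bond energy.
Σ(broken) = 4×400 + 1×166 + 1×D = 1766 + D
Σ(formed) = 1×967 + 4×481 = 2891
ΔH = Σ(broken) − Σ(formed) = (1766 + D) − (2891) = −1125 + D
Setting this equal to −609 kJ gives D = 516 kJ/mol.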